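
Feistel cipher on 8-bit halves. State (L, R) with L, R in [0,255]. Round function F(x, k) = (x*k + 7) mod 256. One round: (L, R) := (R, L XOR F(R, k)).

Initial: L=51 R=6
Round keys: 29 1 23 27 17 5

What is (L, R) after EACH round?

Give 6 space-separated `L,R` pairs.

Round 1 (k=29): L=6 R=134
Round 2 (k=1): L=134 R=139
Round 3 (k=23): L=139 R=2
Round 4 (k=27): L=2 R=182
Round 5 (k=17): L=182 R=31
Round 6 (k=5): L=31 R=20

Answer: 6,134 134,139 139,2 2,182 182,31 31,20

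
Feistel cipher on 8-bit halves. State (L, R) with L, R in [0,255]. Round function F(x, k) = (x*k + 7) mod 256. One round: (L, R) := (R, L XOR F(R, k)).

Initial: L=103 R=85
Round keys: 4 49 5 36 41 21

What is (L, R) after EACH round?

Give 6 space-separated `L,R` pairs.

Round 1 (k=4): L=85 R=60
Round 2 (k=49): L=60 R=214
Round 3 (k=5): L=214 R=9
Round 4 (k=36): L=9 R=157
Round 5 (k=41): L=157 R=37
Round 6 (k=21): L=37 R=141

Answer: 85,60 60,214 214,9 9,157 157,37 37,141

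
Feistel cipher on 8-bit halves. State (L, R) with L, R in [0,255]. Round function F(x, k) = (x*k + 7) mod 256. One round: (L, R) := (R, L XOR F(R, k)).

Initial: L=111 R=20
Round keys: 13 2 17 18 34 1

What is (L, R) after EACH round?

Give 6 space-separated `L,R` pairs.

Round 1 (k=13): L=20 R=100
Round 2 (k=2): L=100 R=219
Round 3 (k=17): L=219 R=246
Round 4 (k=18): L=246 R=136
Round 5 (k=34): L=136 R=225
Round 6 (k=1): L=225 R=96

Answer: 20,100 100,219 219,246 246,136 136,225 225,96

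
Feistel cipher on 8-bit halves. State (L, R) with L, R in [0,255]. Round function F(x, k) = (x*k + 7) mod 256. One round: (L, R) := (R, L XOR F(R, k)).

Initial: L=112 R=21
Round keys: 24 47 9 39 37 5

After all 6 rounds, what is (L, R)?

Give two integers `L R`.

Answer: 79 115

Derivation:
Round 1 (k=24): L=21 R=143
Round 2 (k=47): L=143 R=93
Round 3 (k=9): L=93 R=195
Round 4 (k=39): L=195 R=225
Round 5 (k=37): L=225 R=79
Round 6 (k=5): L=79 R=115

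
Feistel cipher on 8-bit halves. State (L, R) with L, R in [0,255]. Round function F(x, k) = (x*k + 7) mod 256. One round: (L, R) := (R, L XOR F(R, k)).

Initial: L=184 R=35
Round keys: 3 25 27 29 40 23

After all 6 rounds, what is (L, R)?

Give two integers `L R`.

Answer: 52 161

Derivation:
Round 1 (k=3): L=35 R=200
Round 2 (k=25): L=200 R=172
Round 3 (k=27): L=172 R=227
Round 4 (k=29): L=227 R=18
Round 5 (k=40): L=18 R=52
Round 6 (k=23): L=52 R=161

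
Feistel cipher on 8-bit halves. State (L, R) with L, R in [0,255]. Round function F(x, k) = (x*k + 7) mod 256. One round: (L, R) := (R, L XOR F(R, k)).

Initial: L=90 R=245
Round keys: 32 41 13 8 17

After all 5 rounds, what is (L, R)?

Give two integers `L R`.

Round 1 (k=32): L=245 R=253
Round 2 (k=41): L=253 R=121
Round 3 (k=13): L=121 R=209
Round 4 (k=8): L=209 R=246
Round 5 (k=17): L=246 R=140

Answer: 246 140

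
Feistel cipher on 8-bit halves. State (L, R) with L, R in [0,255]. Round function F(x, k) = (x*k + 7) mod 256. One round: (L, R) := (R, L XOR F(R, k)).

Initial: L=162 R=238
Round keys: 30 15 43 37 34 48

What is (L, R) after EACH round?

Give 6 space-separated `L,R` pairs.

Answer: 238,73 73,160 160,174 174,141 141,111 111,90

Derivation:
Round 1 (k=30): L=238 R=73
Round 2 (k=15): L=73 R=160
Round 3 (k=43): L=160 R=174
Round 4 (k=37): L=174 R=141
Round 5 (k=34): L=141 R=111
Round 6 (k=48): L=111 R=90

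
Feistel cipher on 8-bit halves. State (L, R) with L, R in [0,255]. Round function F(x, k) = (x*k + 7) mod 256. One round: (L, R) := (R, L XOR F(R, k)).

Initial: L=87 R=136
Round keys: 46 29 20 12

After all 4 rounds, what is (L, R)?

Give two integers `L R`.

Answer: 147 196

Derivation:
Round 1 (k=46): L=136 R=32
Round 2 (k=29): L=32 R=47
Round 3 (k=20): L=47 R=147
Round 4 (k=12): L=147 R=196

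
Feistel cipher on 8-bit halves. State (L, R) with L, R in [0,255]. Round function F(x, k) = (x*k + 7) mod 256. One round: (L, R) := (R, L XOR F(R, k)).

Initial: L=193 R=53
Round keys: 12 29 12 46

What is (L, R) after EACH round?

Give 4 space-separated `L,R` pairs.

Round 1 (k=12): L=53 R=66
Round 2 (k=29): L=66 R=180
Round 3 (k=12): L=180 R=53
Round 4 (k=46): L=53 R=57

Answer: 53,66 66,180 180,53 53,57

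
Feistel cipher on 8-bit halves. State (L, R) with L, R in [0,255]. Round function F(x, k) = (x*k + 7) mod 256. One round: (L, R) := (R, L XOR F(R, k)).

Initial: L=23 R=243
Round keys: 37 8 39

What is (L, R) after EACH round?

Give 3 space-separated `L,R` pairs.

Answer: 243,49 49,124 124,218

Derivation:
Round 1 (k=37): L=243 R=49
Round 2 (k=8): L=49 R=124
Round 3 (k=39): L=124 R=218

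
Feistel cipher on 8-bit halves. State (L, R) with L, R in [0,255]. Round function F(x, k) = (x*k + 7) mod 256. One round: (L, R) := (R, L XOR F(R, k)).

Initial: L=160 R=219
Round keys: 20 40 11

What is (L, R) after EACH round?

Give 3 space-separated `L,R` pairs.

Answer: 219,131 131,164 164,144

Derivation:
Round 1 (k=20): L=219 R=131
Round 2 (k=40): L=131 R=164
Round 3 (k=11): L=164 R=144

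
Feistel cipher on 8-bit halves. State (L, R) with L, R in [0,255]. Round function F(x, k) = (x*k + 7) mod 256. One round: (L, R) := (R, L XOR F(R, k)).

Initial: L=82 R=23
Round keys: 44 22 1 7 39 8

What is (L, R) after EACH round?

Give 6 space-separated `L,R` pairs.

Round 1 (k=44): L=23 R=169
Round 2 (k=22): L=169 R=154
Round 3 (k=1): L=154 R=8
Round 4 (k=7): L=8 R=165
Round 5 (k=39): L=165 R=34
Round 6 (k=8): L=34 R=178

Answer: 23,169 169,154 154,8 8,165 165,34 34,178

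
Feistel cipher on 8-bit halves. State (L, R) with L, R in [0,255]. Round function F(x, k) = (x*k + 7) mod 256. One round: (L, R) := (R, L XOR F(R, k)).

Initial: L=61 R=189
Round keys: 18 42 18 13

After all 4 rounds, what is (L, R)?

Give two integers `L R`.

Answer: 71 160

Derivation:
Round 1 (k=18): L=189 R=108
Round 2 (k=42): L=108 R=2
Round 3 (k=18): L=2 R=71
Round 4 (k=13): L=71 R=160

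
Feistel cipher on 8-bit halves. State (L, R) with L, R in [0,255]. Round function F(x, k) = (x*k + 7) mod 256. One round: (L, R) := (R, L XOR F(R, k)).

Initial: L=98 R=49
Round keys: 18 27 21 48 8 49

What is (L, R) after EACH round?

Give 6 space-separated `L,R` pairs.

Round 1 (k=18): L=49 R=27
Round 2 (k=27): L=27 R=209
Round 3 (k=21): L=209 R=55
Round 4 (k=48): L=55 R=134
Round 5 (k=8): L=134 R=0
Round 6 (k=49): L=0 R=129

Answer: 49,27 27,209 209,55 55,134 134,0 0,129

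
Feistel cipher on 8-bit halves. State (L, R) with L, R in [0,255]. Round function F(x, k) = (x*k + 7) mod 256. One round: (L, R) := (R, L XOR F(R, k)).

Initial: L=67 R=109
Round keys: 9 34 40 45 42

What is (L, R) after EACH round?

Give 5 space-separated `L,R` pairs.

Answer: 109,159 159,72 72,216 216,183 183,213

Derivation:
Round 1 (k=9): L=109 R=159
Round 2 (k=34): L=159 R=72
Round 3 (k=40): L=72 R=216
Round 4 (k=45): L=216 R=183
Round 5 (k=42): L=183 R=213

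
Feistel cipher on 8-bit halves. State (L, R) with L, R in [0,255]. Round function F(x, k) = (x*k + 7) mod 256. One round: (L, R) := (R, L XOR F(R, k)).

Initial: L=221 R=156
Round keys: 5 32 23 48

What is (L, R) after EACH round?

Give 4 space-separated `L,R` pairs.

Round 1 (k=5): L=156 R=206
Round 2 (k=32): L=206 R=91
Round 3 (k=23): L=91 R=250
Round 4 (k=48): L=250 R=188

Answer: 156,206 206,91 91,250 250,188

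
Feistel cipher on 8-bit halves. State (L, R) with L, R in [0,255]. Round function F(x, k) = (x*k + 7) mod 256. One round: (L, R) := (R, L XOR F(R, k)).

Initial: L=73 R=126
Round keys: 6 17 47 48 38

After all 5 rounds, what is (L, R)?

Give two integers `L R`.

Answer: 192 133

Derivation:
Round 1 (k=6): L=126 R=178
Round 2 (k=17): L=178 R=167
Round 3 (k=47): L=167 R=2
Round 4 (k=48): L=2 R=192
Round 5 (k=38): L=192 R=133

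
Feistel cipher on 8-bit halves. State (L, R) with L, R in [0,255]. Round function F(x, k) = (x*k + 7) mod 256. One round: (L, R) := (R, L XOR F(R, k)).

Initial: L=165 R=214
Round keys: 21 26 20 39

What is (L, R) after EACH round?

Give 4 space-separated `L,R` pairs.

Answer: 214,48 48,49 49,235 235,229

Derivation:
Round 1 (k=21): L=214 R=48
Round 2 (k=26): L=48 R=49
Round 3 (k=20): L=49 R=235
Round 4 (k=39): L=235 R=229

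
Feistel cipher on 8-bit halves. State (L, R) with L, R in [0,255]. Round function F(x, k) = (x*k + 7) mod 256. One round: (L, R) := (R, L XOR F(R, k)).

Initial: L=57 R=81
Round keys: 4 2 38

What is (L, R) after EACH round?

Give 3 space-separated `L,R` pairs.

Round 1 (k=4): L=81 R=114
Round 2 (k=2): L=114 R=186
Round 3 (k=38): L=186 R=209

Answer: 81,114 114,186 186,209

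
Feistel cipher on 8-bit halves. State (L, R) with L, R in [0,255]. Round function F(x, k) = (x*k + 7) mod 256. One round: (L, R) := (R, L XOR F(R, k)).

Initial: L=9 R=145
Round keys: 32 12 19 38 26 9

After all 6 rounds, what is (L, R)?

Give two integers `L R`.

Answer: 226 6

Derivation:
Round 1 (k=32): L=145 R=46
Round 2 (k=12): L=46 R=190
Round 3 (k=19): L=190 R=15
Round 4 (k=38): L=15 R=255
Round 5 (k=26): L=255 R=226
Round 6 (k=9): L=226 R=6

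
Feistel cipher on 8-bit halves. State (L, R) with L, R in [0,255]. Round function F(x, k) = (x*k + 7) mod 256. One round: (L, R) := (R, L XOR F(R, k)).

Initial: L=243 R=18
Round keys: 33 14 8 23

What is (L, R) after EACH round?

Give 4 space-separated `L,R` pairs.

Round 1 (k=33): L=18 R=170
Round 2 (k=14): L=170 R=65
Round 3 (k=8): L=65 R=165
Round 4 (k=23): L=165 R=155

Answer: 18,170 170,65 65,165 165,155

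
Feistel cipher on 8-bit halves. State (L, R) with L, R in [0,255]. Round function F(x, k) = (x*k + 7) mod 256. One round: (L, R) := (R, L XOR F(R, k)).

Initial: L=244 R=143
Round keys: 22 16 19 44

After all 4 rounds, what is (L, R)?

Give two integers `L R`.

Round 1 (k=22): L=143 R=165
Round 2 (k=16): L=165 R=216
Round 3 (k=19): L=216 R=170
Round 4 (k=44): L=170 R=231

Answer: 170 231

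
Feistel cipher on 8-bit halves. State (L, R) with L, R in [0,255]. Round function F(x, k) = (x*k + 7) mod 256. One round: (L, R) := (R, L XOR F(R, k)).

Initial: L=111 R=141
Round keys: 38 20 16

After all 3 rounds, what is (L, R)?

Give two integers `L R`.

Answer: 130 189

Derivation:
Round 1 (k=38): L=141 R=154
Round 2 (k=20): L=154 R=130
Round 3 (k=16): L=130 R=189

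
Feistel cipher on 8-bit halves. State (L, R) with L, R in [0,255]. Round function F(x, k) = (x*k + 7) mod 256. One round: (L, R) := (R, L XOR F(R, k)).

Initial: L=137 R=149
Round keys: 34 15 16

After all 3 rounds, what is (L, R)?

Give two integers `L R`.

Round 1 (k=34): L=149 R=88
Round 2 (k=15): L=88 R=186
Round 3 (k=16): L=186 R=255

Answer: 186 255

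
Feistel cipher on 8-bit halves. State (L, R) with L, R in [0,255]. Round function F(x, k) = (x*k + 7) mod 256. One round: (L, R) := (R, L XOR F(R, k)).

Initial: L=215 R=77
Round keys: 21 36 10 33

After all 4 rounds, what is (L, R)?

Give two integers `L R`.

Answer: 220 13

Derivation:
Round 1 (k=21): L=77 R=143
Round 2 (k=36): L=143 R=110
Round 3 (k=10): L=110 R=220
Round 4 (k=33): L=220 R=13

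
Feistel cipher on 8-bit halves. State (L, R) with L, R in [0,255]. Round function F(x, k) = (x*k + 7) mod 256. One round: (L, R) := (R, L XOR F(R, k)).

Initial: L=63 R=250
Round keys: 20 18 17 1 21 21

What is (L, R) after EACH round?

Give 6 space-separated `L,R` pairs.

Round 1 (k=20): L=250 R=176
Round 2 (k=18): L=176 R=157
Round 3 (k=17): L=157 R=196
Round 4 (k=1): L=196 R=86
Round 5 (k=21): L=86 R=209
Round 6 (k=21): L=209 R=122

Answer: 250,176 176,157 157,196 196,86 86,209 209,122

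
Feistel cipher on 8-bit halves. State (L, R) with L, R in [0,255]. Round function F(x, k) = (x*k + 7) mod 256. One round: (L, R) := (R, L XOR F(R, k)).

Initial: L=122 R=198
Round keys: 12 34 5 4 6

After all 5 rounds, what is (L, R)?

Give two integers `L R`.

Round 1 (k=12): L=198 R=53
Round 2 (k=34): L=53 R=215
Round 3 (k=5): L=215 R=15
Round 4 (k=4): L=15 R=148
Round 5 (k=6): L=148 R=112

Answer: 148 112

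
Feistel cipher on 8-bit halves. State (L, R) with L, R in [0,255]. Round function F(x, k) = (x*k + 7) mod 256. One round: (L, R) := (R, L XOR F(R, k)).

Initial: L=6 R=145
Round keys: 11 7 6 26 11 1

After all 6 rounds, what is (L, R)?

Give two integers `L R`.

Answer: 59 45

Derivation:
Round 1 (k=11): L=145 R=68
Round 2 (k=7): L=68 R=114
Round 3 (k=6): L=114 R=247
Round 4 (k=26): L=247 R=111
Round 5 (k=11): L=111 R=59
Round 6 (k=1): L=59 R=45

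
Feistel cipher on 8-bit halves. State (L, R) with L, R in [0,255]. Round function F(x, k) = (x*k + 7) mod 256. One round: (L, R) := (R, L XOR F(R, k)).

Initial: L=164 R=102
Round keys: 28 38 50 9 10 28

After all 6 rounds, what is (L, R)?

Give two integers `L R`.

Answer: 181 233

Derivation:
Round 1 (k=28): L=102 R=139
Round 2 (k=38): L=139 R=207
Round 3 (k=50): L=207 R=254
Round 4 (k=9): L=254 R=58
Round 5 (k=10): L=58 R=181
Round 6 (k=28): L=181 R=233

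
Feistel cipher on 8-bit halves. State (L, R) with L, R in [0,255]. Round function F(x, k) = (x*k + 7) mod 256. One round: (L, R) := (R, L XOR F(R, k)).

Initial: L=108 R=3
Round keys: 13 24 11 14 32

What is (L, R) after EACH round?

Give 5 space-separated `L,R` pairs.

Round 1 (k=13): L=3 R=66
Round 2 (k=24): L=66 R=52
Round 3 (k=11): L=52 R=1
Round 4 (k=14): L=1 R=33
Round 5 (k=32): L=33 R=38

Answer: 3,66 66,52 52,1 1,33 33,38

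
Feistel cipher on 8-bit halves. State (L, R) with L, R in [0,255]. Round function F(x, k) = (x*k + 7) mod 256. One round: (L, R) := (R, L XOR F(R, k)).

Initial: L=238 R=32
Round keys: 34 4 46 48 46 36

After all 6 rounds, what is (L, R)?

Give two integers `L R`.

Round 1 (k=34): L=32 R=169
Round 2 (k=4): L=169 R=139
Round 3 (k=46): L=139 R=168
Round 4 (k=48): L=168 R=12
Round 5 (k=46): L=12 R=135
Round 6 (k=36): L=135 R=15

Answer: 135 15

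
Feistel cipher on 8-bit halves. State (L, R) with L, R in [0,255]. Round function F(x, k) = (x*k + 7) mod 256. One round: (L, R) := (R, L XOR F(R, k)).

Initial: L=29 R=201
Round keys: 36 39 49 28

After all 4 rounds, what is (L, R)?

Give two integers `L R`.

Round 1 (k=36): L=201 R=86
Round 2 (k=39): L=86 R=232
Round 3 (k=49): L=232 R=57
Round 4 (k=28): L=57 R=171

Answer: 57 171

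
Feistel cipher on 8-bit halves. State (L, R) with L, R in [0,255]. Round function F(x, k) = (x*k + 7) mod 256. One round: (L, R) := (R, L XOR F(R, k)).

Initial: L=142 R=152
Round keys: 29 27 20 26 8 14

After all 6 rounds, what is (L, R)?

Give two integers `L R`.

Answer: 49 76

Derivation:
Round 1 (k=29): L=152 R=177
Round 2 (k=27): L=177 R=42
Round 3 (k=20): L=42 R=254
Round 4 (k=26): L=254 R=249
Round 5 (k=8): L=249 R=49
Round 6 (k=14): L=49 R=76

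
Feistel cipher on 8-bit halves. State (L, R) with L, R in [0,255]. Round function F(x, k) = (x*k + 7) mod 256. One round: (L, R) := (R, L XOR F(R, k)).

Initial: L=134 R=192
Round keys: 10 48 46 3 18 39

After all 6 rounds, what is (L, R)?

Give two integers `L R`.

Answer: 127 168

Derivation:
Round 1 (k=10): L=192 R=1
Round 2 (k=48): L=1 R=247
Round 3 (k=46): L=247 R=104
Round 4 (k=3): L=104 R=200
Round 5 (k=18): L=200 R=127
Round 6 (k=39): L=127 R=168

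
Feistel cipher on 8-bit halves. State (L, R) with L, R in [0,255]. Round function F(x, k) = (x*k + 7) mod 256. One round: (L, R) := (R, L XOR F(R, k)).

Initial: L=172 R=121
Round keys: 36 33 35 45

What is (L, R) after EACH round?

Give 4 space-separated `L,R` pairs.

Answer: 121,167 167,247 247,107 107,33

Derivation:
Round 1 (k=36): L=121 R=167
Round 2 (k=33): L=167 R=247
Round 3 (k=35): L=247 R=107
Round 4 (k=45): L=107 R=33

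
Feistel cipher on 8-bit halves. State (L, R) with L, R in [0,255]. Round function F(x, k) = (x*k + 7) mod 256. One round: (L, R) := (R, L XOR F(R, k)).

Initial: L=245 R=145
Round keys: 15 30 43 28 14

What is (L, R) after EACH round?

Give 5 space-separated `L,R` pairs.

Round 1 (k=15): L=145 R=115
Round 2 (k=30): L=115 R=16
Round 3 (k=43): L=16 R=196
Round 4 (k=28): L=196 R=103
Round 5 (k=14): L=103 R=109

Answer: 145,115 115,16 16,196 196,103 103,109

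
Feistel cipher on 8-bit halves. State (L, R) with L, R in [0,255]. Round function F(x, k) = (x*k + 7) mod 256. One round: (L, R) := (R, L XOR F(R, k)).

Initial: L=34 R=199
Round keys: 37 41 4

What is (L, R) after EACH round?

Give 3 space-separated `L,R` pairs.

Round 1 (k=37): L=199 R=232
Round 2 (k=41): L=232 R=232
Round 3 (k=4): L=232 R=79

Answer: 199,232 232,232 232,79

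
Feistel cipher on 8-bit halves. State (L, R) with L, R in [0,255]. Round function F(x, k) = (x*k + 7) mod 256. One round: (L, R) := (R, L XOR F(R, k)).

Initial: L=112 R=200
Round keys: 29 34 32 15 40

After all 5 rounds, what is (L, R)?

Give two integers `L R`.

Answer: 98 47

Derivation:
Round 1 (k=29): L=200 R=223
Round 2 (k=34): L=223 R=109
Round 3 (k=32): L=109 R=120
Round 4 (k=15): L=120 R=98
Round 5 (k=40): L=98 R=47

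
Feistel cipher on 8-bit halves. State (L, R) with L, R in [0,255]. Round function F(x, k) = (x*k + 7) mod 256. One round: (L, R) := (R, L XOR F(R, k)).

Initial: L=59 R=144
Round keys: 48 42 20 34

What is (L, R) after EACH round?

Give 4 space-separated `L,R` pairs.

Round 1 (k=48): L=144 R=60
Round 2 (k=42): L=60 R=79
Round 3 (k=20): L=79 R=15
Round 4 (k=34): L=15 R=74

Answer: 144,60 60,79 79,15 15,74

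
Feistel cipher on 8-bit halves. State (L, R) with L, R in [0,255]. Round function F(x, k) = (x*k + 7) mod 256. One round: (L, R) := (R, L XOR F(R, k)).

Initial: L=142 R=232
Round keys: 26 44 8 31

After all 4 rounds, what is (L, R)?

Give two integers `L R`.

Answer: 198 186

Derivation:
Round 1 (k=26): L=232 R=25
Round 2 (k=44): L=25 R=187
Round 3 (k=8): L=187 R=198
Round 4 (k=31): L=198 R=186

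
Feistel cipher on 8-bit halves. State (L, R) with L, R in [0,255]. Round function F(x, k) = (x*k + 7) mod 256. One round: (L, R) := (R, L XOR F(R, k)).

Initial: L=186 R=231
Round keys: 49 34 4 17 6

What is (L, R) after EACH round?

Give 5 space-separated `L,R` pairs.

Answer: 231,132 132,104 104,35 35,50 50,16

Derivation:
Round 1 (k=49): L=231 R=132
Round 2 (k=34): L=132 R=104
Round 3 (k=4): L=104 R=35
Round 4 (k=17): L=35 R=50
Round 5 (k=6): L=50 R=16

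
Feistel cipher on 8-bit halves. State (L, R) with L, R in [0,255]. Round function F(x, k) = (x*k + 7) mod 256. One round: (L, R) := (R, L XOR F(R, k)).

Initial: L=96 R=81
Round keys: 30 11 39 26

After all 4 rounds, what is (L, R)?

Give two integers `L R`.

Round 1 (k=30): L=81 R=229
Round 2 (k=11): L=229 R=143
Round 3 (k=39): L=143 R=53
Round 4 (k=26): L=53 R=230

Answer: 53 230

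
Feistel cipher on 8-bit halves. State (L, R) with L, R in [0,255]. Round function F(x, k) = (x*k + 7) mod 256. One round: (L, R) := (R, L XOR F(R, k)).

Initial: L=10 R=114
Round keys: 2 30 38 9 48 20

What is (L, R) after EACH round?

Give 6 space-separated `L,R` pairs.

Round 1 (k=2): L=114 R=225
Round 2 (k=30): L=225 R=23
Round 3 (k=38): L=23 R=144
Round 4 (k=9): L=144 R=0
Round 5 (k=48): L=0 R=151
Round 6 (k=20): L=151 R=211

Answer: 114,225 225,23 23,144 144,0 0,151 151,211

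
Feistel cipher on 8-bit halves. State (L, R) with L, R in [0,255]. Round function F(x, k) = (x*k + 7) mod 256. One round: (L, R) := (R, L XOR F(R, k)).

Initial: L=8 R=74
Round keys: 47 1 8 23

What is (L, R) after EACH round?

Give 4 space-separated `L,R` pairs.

Round 1 (k=47): L=74 R=149
Round 2 (k=1): L=149 R=214
Round 3 (k=8): L=214 R=34
Round 4 (k=23): L=34 R=195

Answer: 74,149 149,214 214,34 34,195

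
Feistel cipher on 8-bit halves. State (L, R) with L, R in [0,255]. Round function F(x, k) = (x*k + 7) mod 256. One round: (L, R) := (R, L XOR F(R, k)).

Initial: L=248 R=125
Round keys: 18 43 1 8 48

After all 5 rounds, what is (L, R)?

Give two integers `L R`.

Round 1 (k=18): L=125 R=41
Round 2 (k=43): L=41 R=151
Round 3 (k=1): L=151 R=183
Round 4 (k=8): L=183 R=40
Round 5 (k=48): L=40 R=48

Answer: 40 48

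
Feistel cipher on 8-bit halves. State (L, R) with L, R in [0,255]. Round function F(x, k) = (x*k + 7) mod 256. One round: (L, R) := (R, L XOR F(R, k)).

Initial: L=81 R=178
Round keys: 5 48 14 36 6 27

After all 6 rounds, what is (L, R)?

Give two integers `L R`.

Answer: 38 39

Derivation:
Round 1 (k=5): L=178 R=208
Round 2 (k=48): L=208 R=181
Round 3 (k=14): L=181 R=61
Round 4 (k=36): L=61 R=46
Round 5 (k=6): L=46 R=38
Round 6 (k=27): L=38 R=39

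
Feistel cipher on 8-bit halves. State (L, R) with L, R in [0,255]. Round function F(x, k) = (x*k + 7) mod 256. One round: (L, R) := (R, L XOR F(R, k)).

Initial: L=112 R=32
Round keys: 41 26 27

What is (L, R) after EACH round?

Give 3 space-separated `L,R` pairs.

Answer: 32,87 87,253 253,225

Derivation:
Round 1 (k=41): L=32 R=87
Round 2 (k=26): L=87 R=253
Round 3 (k=27): L=253 R=225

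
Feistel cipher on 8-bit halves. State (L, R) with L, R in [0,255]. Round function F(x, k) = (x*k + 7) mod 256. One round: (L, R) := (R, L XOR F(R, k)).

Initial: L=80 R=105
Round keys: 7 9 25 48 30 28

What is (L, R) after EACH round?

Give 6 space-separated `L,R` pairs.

Round 1 (k=7): L=105 R=182
Round 2 (k=9): L=182 R=4
Round 3 (k=25): L=4 R=221
Round 4 (k=48): L=221 R=115
Round 5 (k=30): L=115 R=92
Round 6 (k=28): L=92 R=100

Answer: 105,182 182,4 4,221 221,115 115,92 92,100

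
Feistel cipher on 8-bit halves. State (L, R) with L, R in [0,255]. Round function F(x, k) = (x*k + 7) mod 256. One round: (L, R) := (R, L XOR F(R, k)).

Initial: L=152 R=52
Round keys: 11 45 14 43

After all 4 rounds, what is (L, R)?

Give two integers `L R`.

Round 1 (k=11): L=52 R=219
Round 2 (k=45): L=219 R=178
Round 3 (k=14): L=178 R=24
Round 4 (k=43): L=24 R=189

Answer: 24 189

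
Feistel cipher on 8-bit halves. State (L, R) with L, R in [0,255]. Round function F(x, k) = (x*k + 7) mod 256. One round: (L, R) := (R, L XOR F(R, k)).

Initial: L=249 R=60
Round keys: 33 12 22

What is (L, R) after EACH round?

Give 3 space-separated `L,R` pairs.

Answer: 60,58 58,131 131,115

Derivation:
Round 1 (k=33): L=60 R=58
Round 2 (k=12): L=58 R=131
Round 3 (k=22): L=131 R=115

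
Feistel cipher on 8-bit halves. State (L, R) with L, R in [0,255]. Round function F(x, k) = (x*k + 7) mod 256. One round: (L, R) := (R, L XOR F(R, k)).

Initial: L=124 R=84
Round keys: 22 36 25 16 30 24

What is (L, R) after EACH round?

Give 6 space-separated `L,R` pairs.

Round 1 (k=22): L=84 R=67
Round 2 (k=36): L=67 R=39
Round 3 (k=25): L=39 R=149
Round 4 (k=16): L=149 R=112
Round 5 (k=30): L=112 R=178
Round 6 (k=24): L=178 R=199

Answer: 84,67 67,39 39,149 149,112 112,178 178,199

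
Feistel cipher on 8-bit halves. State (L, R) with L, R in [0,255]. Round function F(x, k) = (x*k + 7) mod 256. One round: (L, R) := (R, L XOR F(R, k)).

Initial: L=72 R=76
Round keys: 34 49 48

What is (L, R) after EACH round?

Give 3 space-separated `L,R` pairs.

Round 1 (k=34): L=76 R=87
Round 2 (k=49): L=87 R=226
Round 3 (k=48): L=226 R=48

Answer: 76,87 87,226 226,48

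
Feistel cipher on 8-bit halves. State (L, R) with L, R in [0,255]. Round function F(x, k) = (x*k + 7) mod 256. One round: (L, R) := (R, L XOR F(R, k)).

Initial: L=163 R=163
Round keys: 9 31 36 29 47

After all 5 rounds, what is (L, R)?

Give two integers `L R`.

Round 1 (k=9): L=163 R=97
Round 2 (k=31): L=97 R=101
Round 3 (k=36): L=101 R=90
Round 4 (k=29): L=90 R=92
Round 5 (k=47): L=92 R=177

Answer: 92 177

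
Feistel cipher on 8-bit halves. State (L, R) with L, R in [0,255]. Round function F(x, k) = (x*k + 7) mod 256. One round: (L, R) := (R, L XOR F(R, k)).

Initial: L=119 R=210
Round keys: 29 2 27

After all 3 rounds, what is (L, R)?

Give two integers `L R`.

Round 1 (k=29): L=210 R=166
Round 2 (k=2): L=166 R=129
Round 3 (k=27): L=129 R=4

Answer: 129 4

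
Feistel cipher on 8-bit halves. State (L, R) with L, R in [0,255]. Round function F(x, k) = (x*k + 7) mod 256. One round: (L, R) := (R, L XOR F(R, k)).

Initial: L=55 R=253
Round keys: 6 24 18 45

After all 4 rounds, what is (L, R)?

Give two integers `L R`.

Round 1 (k=6): L=253 R=194
Round 2 (k=24): L=194 R=202
Round 3 (k=18): L=202 R=249
Round 4 (k=45): L=249 R=6

Answer: 249 6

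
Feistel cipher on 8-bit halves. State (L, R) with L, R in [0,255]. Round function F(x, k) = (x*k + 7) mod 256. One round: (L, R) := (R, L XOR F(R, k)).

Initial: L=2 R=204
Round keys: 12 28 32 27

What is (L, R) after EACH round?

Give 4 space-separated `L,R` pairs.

Round 1 (k=12): L=204 R=149
Round 2 (k=28): L=149 R=159
Round 3 (k=32): L=159 R=114
Round 4 (k=27): L=114 R=146

Answer: 204,149 149,159 159,114 114,146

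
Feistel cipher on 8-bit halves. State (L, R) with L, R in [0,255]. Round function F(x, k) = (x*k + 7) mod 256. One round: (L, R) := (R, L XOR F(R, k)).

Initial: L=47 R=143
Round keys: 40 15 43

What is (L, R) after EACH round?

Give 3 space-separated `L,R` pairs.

Answer: 143,112 112,24 24,127

Derivation:
Round 1 (k=40): L=143 R=112
Round 2 (k=15): L=112 R=24
Round 3 (k=43): L=24 R=127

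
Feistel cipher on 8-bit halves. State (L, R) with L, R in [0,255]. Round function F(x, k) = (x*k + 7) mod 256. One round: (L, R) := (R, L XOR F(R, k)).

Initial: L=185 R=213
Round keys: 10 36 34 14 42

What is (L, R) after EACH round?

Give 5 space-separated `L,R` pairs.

Answer: 213,224 224,82 82,11 11,243 243,238

Derivation:
Round 1 (k=10): L=213 R=224
Round 2 (k=36): L=224 R=82
Round 3 (k=34): L=82 R=11
Round 4 (k=14): L=11 R=243
Round 5 (k=42): L=243 R=238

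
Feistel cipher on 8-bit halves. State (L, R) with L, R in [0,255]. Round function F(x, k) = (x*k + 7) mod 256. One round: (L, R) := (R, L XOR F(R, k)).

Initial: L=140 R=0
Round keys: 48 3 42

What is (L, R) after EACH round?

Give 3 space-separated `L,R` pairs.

Answer: 0,139 139,168 168,28

Derivation:
Round 1 (k=48): L=0 R=139
Round 2 (k=3): L=139 R=168
Round 3 (k=42): L=168 R=28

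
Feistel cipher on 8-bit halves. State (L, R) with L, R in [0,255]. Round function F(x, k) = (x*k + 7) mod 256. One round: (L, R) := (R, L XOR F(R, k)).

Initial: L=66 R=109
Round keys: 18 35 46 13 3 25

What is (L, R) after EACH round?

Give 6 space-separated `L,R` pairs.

Answer: 109,243 243,45 45,238 238,48 48,121 121,232

Derivation:
Round 1 (k=18): L=109 R=243
Round 2 (k=35): L=243 R=45
Round 3 (k=46): L=45 R=238
Round 4 (k=13): L=238 R=48
Round 5 (k=3): L=48 R=121
Round 6 (k=25): L=121 R=232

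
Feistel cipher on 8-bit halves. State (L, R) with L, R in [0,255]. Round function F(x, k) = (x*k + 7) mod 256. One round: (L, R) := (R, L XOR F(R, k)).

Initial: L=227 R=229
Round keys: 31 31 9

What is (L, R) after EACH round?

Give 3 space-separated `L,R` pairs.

Round 1 (k=31): L=229 R=33
Round 2 (k=31): L=33 R=227
Round 3 (k=9): L=227 R=35

Answer: 229,33 33,227 227,35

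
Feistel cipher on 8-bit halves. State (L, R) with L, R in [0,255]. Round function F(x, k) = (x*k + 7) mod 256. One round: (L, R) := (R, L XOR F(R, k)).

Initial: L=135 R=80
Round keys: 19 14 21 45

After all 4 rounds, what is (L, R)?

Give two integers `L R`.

Answer: 186 206

Derivation:
Round 1 (k=19): L=80 R=112
Round 2 (k=14): L=112 R=119
Round 3 (k=21): L=119 R=186
Round 4 (k=45): L=186 R=206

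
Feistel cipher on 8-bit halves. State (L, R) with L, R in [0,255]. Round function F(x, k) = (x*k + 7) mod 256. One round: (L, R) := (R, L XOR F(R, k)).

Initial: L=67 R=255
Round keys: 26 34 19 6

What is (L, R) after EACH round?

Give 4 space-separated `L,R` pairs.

Round 1 (k=26): L=255 R=174
Round 2 (k=34): L=174 R=220
Round 3 (k=19): L=220 R=245
Round 4 (k=6): L=245 R=25

Answer: 255,174 174,220 220,245 245,25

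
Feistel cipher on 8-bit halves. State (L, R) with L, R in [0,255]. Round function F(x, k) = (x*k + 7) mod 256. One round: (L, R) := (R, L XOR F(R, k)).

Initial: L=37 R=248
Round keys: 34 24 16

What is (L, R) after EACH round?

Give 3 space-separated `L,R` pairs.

Round 1 (k=34): L=248 R=210
Round 2 (k=24): L=210 R=79
Round 3 (k=16): L=79 R=37

Answer: 248,210 210,79 79,37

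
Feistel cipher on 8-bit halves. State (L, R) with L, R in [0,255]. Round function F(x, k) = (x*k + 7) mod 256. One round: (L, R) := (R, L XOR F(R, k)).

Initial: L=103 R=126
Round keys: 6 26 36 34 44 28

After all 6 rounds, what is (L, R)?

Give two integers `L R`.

Round 1 (k=6): L=126 R=156
Round 2 (k=26): L=156 R=161
Round 3 (k=36): L=161 R=55
Round 4 (k=34): L=55 R=244
Round 5 (k=44): L=244 R=192
Round 6 (k=28): L=192 R=243

Answer: 192 243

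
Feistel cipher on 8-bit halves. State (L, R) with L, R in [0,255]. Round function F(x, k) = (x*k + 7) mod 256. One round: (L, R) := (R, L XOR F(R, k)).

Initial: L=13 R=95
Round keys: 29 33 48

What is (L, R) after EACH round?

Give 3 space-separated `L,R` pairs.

Round 1 (k=29): L=95 R=199
Round 2 (k=33): L=199 R=241
Round 3 (k=48): L=241 R=240

Answer: 95,199 199,241 241,240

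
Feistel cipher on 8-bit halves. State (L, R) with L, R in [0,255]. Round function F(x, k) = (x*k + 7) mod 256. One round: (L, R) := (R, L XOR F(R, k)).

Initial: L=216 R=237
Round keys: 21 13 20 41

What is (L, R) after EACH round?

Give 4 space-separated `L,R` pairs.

Round 1 (k=21): L=237 R=160
Round 2 (k=13): L=160 R=202
Round 3 (k=20): L=202 R=111
Round 4 (k=41): L=111 R=4

Answer: 237,160 160,202 202,111 111,4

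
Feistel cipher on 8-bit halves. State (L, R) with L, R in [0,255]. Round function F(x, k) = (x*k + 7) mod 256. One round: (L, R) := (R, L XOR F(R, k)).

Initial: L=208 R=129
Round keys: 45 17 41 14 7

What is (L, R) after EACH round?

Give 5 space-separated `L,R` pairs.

Answer: 129,100 100,42 42,165 165,39 39,189

Derivation:
Round 1 (k=45): L=129 R=100
Round 2 (k=17): L=100 R=42
Round 3 (k=41): L=42 R=165
Round 4 (k=14): L=165 R=39
Round 5 (k=7): L=39 R=189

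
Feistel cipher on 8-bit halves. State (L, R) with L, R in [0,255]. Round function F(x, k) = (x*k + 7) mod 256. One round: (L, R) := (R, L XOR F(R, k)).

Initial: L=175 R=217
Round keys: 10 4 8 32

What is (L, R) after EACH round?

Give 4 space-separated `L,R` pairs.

Answer: 217,46 46,102 102,25 25,65

Derivation:
Round 1 (k=10): L=217 R=46
Round 2 (k=4): L=46 R=102
Round 3 (k=8): L=102 R=25
Round 4 (k=32): L=25 R=65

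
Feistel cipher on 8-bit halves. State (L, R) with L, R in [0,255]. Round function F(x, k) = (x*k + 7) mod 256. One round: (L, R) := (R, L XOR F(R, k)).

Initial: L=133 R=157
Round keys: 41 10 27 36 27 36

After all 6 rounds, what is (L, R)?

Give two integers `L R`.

Answer: 154 156

Derivation:
Round 1 (k=41): L=157 R=169
Round 2 (k=10): L=169 R=60
Round 3 (k=27): L=60 R=242
Round 4 (k=36): L=242 R=51
Round 5 (k=27): L=51 R=154
Round 6 (k=36): L=154 R=156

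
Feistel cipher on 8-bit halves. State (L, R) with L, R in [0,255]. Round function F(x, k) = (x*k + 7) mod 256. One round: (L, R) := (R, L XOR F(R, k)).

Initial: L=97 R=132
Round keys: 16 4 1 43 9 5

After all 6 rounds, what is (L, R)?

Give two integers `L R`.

Answer: 235 54

Derivation:
Round 1 (k=16): L=132 R=38
Round 2 (k=4): L=38 R=27
Round 3 (k=1): L=27 R=4
Round 4 (k=43): L=4 R=168
Round 5 (k=9): L=168 R=235
Round 6 (k=5): L=235 R=54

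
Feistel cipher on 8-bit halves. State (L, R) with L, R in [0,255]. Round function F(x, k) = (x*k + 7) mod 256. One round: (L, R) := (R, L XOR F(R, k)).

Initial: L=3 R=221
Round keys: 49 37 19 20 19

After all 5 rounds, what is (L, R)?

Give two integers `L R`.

Answer: 100 104

Derivation:
Round 1 (k=49): L=221 R=87
Round 2 (k=37): L=87 R=71
Round 3 (k=19): L=71 R=27
Round 4 (k=20): L=27 R=100
Round 5 (k=19): L=100 R=104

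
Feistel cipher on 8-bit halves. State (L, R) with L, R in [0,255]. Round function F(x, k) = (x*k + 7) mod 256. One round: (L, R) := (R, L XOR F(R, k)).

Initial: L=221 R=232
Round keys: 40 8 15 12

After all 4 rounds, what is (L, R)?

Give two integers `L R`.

Round 1 (k=40): L=232 R=154
Round 2 (k=8): L=154 R=63
Round 3 (k=15): L=63 R=34
Round 4 (k=12): L=34 R=160

Answer: 34 160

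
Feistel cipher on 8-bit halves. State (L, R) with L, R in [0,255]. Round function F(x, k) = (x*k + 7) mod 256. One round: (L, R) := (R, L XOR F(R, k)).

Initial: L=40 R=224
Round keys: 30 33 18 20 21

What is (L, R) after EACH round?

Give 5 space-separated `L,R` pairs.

Round 1 (k=30): L=224 R=111
Round 2 (k=33): L=111 R=182
Round 3 (k=18): L=182 R=188
Round 4 (k=20): L=188 R=1
Round 5 (k=21): L=1 R=160

Answer: 224,111 111,182 182,188 188,1 1,160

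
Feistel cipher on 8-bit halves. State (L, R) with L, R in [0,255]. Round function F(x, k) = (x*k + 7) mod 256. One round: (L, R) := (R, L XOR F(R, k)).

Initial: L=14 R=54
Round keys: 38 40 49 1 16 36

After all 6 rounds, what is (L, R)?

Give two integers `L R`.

Answer: 226 138

Derivation:
Round 1 (k=38): L=54 R=5
Round 2 (k=40): L=5 R=249
Round 3 (k=49): L=249 R=181
Round 4 (k=1): L=181 R=69
Round 5 (k=16): L=69 R=226
Round 6 (k=36): L=226 R=138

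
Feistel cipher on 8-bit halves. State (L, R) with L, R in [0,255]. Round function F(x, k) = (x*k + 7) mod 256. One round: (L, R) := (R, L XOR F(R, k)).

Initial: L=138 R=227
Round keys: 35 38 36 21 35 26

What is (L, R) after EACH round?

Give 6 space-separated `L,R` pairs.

Answer: 227,154 154,0 0,157 157,232 232,34 34,147

Derivation:
Round 1 (k=35): L=227 R=154
Round 2 (k=38): L=154 R=0
Round 3 (k=36): L=0 R=157
Round 4 (k=21): L=157 R=232
Round 5 (k=35): L=232 R=34
Round 6 (k=26): L=34 R=147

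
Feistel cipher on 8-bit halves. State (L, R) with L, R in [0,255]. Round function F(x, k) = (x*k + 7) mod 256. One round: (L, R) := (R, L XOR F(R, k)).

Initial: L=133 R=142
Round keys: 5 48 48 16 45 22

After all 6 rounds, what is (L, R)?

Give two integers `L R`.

Round 1 (k=5): L=142 R=72
Round 2 (k=48): L=72 R=9
Round 3 (k=48): L=9 R=255
Round 4 (k=16): L=255 R=254
Round 5 (k=45): L=254 R=82
Round 6 (k=22): L=82 R=237

Answer: 82 237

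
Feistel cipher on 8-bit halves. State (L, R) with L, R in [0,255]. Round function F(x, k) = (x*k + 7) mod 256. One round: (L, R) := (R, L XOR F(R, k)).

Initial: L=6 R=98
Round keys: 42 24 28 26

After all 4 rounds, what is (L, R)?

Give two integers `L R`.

Round 1 (k=42): L=98 R=29
Round 2 (k=24): L=29 R=221
Round 3 (k=28): L=221 R=46
Round 4 (k=26): L=46 R=110

Answer: 46 110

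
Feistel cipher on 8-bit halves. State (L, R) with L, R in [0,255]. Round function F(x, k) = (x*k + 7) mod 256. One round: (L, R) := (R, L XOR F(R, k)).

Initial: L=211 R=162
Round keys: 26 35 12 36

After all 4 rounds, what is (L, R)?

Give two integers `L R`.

Answer: 203 206

Derivation:
Round 1 (k=26): L=162 R=168
Round 2 (k=35): L=168 R=93
Round 3 (k=12): L=93 R=203
Round 4 (k=36): L=203 R=206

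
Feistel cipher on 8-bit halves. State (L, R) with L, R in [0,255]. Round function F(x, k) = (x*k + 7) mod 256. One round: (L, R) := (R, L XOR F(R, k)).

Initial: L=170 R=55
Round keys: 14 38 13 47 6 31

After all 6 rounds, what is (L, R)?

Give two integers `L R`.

Round 1 (k=14): L=55 R=163
Round 2 (k=38): L=163 R=14
Round 3 (k=13): L=14 R=30
Round 4 (k=47): L=30 R=135
Round 5 (k=6): L=135 R=47
Round 6 (k=31): L=47 R=63

Answer: 47 63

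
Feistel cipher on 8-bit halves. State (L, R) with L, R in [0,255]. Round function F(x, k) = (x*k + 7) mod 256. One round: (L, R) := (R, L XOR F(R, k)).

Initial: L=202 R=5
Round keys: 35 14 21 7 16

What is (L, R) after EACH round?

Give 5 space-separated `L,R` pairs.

Round 1 (k=35): L=5 R=124
Round 2 (k=14): L=124 R=202
Round 3 (k=21): L=202 R=229
Round 4 (k=7): L=229 R=128
Round 5 (k=16): L=128 R=226

Answer: 5,124 124,202 202,229 229,128 128,226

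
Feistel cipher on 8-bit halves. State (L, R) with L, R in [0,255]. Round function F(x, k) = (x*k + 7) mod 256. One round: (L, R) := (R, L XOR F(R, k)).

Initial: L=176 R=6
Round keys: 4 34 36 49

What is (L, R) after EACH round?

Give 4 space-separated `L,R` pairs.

Round 1 (k=4): L=6 R=175
Round 2 (k=34): L=175 R=67
Round 3 (k=36): L=67 R=220
Round 4 (k=49): L=220 R=96

Answer: 6,175 175,67 67,220 220,96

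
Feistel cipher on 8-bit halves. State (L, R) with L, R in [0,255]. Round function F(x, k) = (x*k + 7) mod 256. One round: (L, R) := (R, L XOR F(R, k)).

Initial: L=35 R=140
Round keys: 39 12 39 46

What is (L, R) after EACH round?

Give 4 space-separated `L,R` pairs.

Answer: 140,120 120,43 43,236 236,68

Derivation:
Round 1 (k=39): L=140 R=120
Round 2 (k=12): L=120 R=43
Round 3 (k=39): L=43 R=236
Round 4 (k=46): L=236 R=68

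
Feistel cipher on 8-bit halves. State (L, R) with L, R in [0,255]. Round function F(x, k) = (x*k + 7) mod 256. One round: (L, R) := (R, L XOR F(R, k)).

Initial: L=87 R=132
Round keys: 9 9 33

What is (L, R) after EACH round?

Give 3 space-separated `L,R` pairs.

Answer: 132,252 252,103 103,178

Derivation:
Round 1 (k=9): L=132 R=252
Round 2 (k=9): L=252 R=103
Round 3 (k=33): L=103 R=178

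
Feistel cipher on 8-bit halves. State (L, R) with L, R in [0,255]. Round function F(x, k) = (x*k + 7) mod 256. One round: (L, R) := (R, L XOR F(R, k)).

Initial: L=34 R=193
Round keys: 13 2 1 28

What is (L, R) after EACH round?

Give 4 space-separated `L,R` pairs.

Answer: 193,246 246,50 50,207 207,153

Derivation:
Round 1 (k=13): L=193 R=246
Round 2 (k=2): L=246 R=50
Round 3 (k=1): L=50 R=207
Round 4 (k=28): L=207 R=153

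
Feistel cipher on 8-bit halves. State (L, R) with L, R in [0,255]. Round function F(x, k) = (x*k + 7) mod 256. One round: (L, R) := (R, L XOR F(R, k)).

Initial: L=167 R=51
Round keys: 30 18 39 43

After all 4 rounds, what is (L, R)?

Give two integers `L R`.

Round 1 (k=30): L=51 R=166
Round 2 (k=18): L=166 R=128
Round 3 (k=39): L=128 R=33
Round 4 (k=43): L=33 R=18

Answer: 33 18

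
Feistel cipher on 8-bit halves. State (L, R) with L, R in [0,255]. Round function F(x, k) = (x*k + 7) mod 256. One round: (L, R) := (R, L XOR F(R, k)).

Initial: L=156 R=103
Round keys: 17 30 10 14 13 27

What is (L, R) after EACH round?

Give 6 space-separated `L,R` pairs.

Round 1 (k=17): L=103 R=66
Round 2 (k=30): L=66 R=164
Round 3 (k=10): L=164 R=45
Round 4 (k=14): L=45 R=217
Round 5 (k=13): L=217 R=33
Round 6 (k=27): L=33 R=91

Answer: 103,66 66,164 164,45 45,217 217,33 33,91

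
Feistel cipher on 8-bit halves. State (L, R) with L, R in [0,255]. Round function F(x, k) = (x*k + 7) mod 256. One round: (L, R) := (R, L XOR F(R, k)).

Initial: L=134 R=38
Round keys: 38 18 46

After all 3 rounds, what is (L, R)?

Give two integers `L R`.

Round 1 (k=38): L=38 R=45
Round 2 (k=18): L=45 R=23
Round 3 (k=46): L=23 R=4

Answer: 23 4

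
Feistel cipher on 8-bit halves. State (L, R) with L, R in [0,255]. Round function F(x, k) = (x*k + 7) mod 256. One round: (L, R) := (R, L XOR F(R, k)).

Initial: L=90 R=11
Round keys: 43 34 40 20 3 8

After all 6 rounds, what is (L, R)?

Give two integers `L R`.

Round 1 (k=43): L=11 R=186
Round 2 (k=34): L=186 R=176
Round 3 (k=40): L=176 R=61
Round 4 (k=20): L=61 R=123
Round 5 (k=3): L=123 R=69
Round 6 (k=8): L=69 R=84

Answer: 69 84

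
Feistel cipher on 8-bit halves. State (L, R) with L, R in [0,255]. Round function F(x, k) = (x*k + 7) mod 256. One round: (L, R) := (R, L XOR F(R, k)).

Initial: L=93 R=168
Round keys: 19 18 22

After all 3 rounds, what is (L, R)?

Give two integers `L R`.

Answer: 195 235

Derivation:
Round 1 (k=19): L=168 R=34
Round 2 (k=18): L=34 R=195
Round 3 (k=22): L=195 R=235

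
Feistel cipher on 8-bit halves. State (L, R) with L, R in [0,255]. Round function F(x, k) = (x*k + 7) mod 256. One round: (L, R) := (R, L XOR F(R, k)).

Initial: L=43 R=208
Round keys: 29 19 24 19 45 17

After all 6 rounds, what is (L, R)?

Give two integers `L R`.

Round 1 (k=29): L=208 R=188
Round 2 (k=19): L=188 R=43
Round 3 (k=24): L=43 R=179
Round 4 (k=19): L=179 R=123
Round 5 (k=45): L=123 R=21
Round 6 (k=17): L=21 R=23

Answer: 21 23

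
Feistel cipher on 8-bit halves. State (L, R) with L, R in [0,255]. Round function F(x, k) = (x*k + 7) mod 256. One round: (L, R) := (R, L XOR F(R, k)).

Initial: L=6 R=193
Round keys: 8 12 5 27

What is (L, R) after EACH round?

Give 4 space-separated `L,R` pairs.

Answer: 193,9 9,178 178,136 136,237

Derivation:
Round 1 (k=8): L=193 R=9
Round 2 (k=12): L=9 R=178
Round 3 (k=5): L=178 R=136
Round 4 (k=27): L=136 R=237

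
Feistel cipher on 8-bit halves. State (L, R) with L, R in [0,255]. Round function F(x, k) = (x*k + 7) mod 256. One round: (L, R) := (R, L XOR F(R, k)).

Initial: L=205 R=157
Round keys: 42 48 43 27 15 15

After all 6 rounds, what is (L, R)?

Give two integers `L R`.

Answer: 142 129

Derivation:
Round 1 (k=42): L=157 R=4
Round 2 (k=48): L=4 R=90
Round 3 (k=43): L=90 R=33
Round 4 (k=27): L=33 R=216
Round 5 (k=15): L=216 R=142
Round 6 (k=15): L=142 R=129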